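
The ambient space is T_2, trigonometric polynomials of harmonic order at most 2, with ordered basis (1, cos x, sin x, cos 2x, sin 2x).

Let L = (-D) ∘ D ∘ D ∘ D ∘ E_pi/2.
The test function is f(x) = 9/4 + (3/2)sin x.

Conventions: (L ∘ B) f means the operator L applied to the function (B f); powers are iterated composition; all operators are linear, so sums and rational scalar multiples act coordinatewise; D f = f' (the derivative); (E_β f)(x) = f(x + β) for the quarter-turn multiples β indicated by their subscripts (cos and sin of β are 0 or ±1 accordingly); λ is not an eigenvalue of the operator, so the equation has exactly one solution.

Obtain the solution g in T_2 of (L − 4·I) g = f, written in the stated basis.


write g with unknown coordinates in the stated basis and equate coefficients in (L − 4·I) g = f
solving from the highest basis element down gives g = -9/16 + (3/34)cos x - (6/17)sin x
check: L g = (6/17)cos x + (3/34)sin x
so L g − 4·g = 9/4 + (3/2)sin x = f ✓

g(x) = -9/16 + (3/34)cos x - (6/17)sin x


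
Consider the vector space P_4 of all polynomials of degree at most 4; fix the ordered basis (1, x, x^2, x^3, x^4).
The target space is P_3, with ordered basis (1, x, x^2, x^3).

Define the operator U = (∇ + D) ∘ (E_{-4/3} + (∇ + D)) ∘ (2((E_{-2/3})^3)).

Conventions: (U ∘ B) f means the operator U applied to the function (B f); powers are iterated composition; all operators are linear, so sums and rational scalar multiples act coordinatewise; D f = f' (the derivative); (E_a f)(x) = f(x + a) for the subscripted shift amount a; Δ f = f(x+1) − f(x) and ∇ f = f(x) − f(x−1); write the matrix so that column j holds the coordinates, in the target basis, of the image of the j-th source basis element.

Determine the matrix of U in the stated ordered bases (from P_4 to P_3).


the matrix is [[0, 4, -38/3, 106/3, -3634/27]; [0, 0, 8, -38, 424/3]; [0, 0, 0, 12, -76]; [0, 0, 0, 0, 16]] (rows listed top to bottom)

image of 1: 0
image of x: 4
image of x^2: 8x - 38/3
image of x^3: 12x^2 - 38x + 106/3
image of x^4: 16x^3 - 76x^2 + (424/3)x - 3634/27
each image's coordinates form column j of the matrix


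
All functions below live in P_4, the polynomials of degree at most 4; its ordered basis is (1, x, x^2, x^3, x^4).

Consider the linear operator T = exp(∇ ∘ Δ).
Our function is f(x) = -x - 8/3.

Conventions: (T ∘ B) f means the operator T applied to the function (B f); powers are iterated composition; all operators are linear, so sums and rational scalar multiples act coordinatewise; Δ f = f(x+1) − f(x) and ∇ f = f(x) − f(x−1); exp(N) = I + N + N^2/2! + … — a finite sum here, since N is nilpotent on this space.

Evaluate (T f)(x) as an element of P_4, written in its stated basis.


the series for exp(∇ ∘ Δ) f terminates at order 0
exp(∇ ∘ Δ) f = -x - 8/3

the image equals g(x) = -x - 8/3


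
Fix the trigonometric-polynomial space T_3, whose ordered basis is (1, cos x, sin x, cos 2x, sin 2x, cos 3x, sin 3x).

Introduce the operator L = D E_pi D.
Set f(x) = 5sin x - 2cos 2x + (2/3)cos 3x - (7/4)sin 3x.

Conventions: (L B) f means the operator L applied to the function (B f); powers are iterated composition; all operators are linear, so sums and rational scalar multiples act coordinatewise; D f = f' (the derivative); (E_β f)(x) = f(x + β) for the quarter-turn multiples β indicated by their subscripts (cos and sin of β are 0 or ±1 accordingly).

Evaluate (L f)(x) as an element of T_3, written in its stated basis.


g(x) = 5sin x + 8cos 2x + 6cos 3x - (63/4)sin 3x

D f = 5cos x + 4sin 2x - (21/4)cos 3x - 2sin 3x
E_pi D f = -5cos x + 4sin 2x + (21/4)cos 3x + 2sin 3x
D E_pi D f = 5sin x + 8cos 2x + 6cos 3x - (63/4)sin 3x


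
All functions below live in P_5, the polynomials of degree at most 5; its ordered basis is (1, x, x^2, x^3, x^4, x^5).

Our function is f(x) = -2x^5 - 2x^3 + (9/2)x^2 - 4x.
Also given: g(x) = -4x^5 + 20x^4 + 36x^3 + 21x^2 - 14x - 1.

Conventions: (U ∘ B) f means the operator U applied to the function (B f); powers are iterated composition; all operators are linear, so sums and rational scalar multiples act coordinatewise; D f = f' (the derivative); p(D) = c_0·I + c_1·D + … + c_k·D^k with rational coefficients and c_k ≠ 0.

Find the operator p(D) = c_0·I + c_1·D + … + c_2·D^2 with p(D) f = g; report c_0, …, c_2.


D^0 f = -2x^5 - 2x^3 + (9/2)x^2 - 4x
D^1 f = -10x^4 - 6x^2 + 9x - 4
D^2 f = -40x^3 - 12x + 9
matching coefficients of g against c_0 f + c_1 Df + … from the top degree down determines the c_i
solution: c_0 = 2, c_1 = -2, c_2 = -1

p(D) = 2·I − 2·D − D^2, i.e. c_0 = 2, c_1 = -2, c_2 = -1


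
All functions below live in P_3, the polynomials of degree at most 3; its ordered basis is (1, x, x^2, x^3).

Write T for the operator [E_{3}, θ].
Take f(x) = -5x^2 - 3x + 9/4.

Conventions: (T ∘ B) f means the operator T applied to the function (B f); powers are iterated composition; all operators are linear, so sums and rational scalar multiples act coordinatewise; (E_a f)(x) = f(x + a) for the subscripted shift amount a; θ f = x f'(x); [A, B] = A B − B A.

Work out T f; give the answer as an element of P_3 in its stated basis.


the result is g(x) = -30x - 99

θ f = -10x^2 - 3x
E_{3} θ f = -10x^2 - 63x - 99
E_{3} f = -5x^2 - 33x - 207/4
θ E_{3} f = -10x^2 - 33x
[E_{3}, θ] f = -30x - 99


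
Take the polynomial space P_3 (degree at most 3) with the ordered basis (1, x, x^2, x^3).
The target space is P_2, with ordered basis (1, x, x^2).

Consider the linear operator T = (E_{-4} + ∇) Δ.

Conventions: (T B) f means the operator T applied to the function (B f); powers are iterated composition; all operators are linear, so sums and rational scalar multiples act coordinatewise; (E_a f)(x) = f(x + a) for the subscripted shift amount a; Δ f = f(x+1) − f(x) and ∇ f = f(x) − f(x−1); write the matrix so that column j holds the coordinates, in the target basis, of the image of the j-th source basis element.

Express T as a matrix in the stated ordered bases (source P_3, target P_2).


the matrix is [[0, 1, -5, 37]; [0, 0, 2, -15]; [0, 0, 0, 3]] (rows listed top to bottom)

image of 1: 0
image of x: 1
image of x^2: 2x - 5
image of x^3: 3x^2 - 15x + 37
each image's coordinates form column j of the matrix


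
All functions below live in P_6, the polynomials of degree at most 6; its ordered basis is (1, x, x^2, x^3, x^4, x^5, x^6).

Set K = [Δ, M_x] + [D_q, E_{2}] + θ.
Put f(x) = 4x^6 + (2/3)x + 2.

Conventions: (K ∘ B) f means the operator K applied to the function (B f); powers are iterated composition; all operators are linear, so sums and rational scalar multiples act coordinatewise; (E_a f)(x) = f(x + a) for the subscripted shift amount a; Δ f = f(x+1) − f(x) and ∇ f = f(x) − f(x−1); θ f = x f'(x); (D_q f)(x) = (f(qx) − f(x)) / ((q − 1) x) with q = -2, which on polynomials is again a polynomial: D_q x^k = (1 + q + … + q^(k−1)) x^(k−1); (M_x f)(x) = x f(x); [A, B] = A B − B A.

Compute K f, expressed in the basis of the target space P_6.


M_x f = 4x^7 + (2/3)x^2 + 2x
Δ M_x f = 28x^6 + 84x^5 + 140x^4 + 140x^3 + 84x^2 + (88/3)x + 20/3
Δ f = 24x^5 + 60x^4 + 80x^3 + 60x^2 + 24x + 14/3
M_x Δ f = 24x^6 + 60x^5 + 80x^4 + 60x^3 + 24x^2 + (14/3)x
[Δ, M_x] f = 4x^6 + 24x^5 + 60x^4 + 80x^3 + 60x^2 + (74/3)x + 20/3
E_{2} f = 4x^6 + 48x^5 + 240x^4 + 640x^3 + 960x^2 + (2306/3)x + 778/3
D_q E_{2} f = -84x^5 + 528x^4 - 1200x^3 + 1920x^2 - 960x + 2306/3
D_q f = -84x^5 + 2/3
E_{2} D_q f = -84x^5 - 840x^4 - 3360x^3 - 6720x^2 - 6720x - 8062/3
[D_q, E_{2}] f = 1368x^4 + 2160x^3 + 8640x^2 + 5760x + 3456
θ f = 24x^6 + (2/3)x
([Δ, M_x] + [D_q, E_{2}] + θ) f = 28x^6 + 24x^5 + 1428x^4 + 2240x^3 + 8700x^2 + (17356/3)x + 10388/3

the image equals g(x) = 28x^6 + 24x^5 + 1428x^4 + 2240x^3 + 8700x^2 + (17356/3)x + 10388/3


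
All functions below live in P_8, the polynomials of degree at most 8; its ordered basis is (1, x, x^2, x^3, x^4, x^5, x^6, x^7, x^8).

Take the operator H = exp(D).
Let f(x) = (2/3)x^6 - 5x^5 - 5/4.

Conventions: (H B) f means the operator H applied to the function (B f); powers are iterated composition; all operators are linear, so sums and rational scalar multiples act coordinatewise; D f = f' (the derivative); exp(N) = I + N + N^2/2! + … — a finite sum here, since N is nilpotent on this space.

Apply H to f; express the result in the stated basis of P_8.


the image equals g(x) = (2/3)x^6 - x^5 - 15x^4 - (110/3)x^3 - 40x^2 - 21x - 67/12

order-1 term: 4x^5 - 25x^4
order-2 term: 10x^4 - 50x^3
order-3 term: (40/3)x^3 - 50x^2
order-4 term: 10x^2 - 25x
order-5 term: 4x - 5
order-6 term: 2/3
the series for exp(D) f terminates at order 6
exp(D) f = (2/3)x^6 - x^5 - 15x^4 - (110/3)x^3 - 40x^2 - 21x - 67/12


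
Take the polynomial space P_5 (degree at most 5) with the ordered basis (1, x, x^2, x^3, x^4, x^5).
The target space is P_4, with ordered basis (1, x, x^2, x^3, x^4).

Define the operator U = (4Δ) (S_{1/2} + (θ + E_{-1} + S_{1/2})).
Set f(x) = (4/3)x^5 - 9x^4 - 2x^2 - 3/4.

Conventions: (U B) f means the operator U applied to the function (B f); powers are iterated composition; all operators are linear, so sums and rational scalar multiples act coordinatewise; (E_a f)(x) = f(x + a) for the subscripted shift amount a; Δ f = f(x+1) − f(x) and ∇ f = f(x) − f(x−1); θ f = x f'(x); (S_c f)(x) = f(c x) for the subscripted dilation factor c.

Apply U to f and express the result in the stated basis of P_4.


the image equals g(x) = (485/3)x^4 - (1564/3)x^3 - (1055/3)x^2 - (2057/3)x - 553/6

S_{1/2} f = (1/24)x^5 - (9/16)x^4 - (1/2)x^2 - 3/4
θ f = (20/3)x^5 - 36x^4 - 4x^2
E_{-1} f = (4/3)x^5 - (47/3)x^4 + (148/3)x^3 - (208/3)x^2 + (140/3)x - 157/12
S_{1/2} f = (1/24)x^5 - (9/16)x^4 - (1/2)x^2 - 3/4
(θ + E_{-1} + S_{1/2}) f = (193/24)x^5 - (2507/48)x^4 + (148/3)x^3 - (443/6)x^2 + (140/3)x - 83/6
(S_{1/2} + (θ + E_{-1} + S_{1/2})) f = (97/12)x^5 - (1267/24)x^4 + (148/3)x^3 - (223/3)x^2 + (140/3)x - 175/12
Δ (S_{1/2} + (θ + E_{-1} + S_{1/2})) f = (485/12)x^4 - (391/3)x^3 - (1055/12)x^2 - (2057/12)x - 553/24
(4Δ) (S_{1/2} + (θ + E_{-1} + S_{1/2})) f = (485/3)x^4 - (1564/3)x^3 - (1055/3)x^2 - (2057/3)x - 553/6


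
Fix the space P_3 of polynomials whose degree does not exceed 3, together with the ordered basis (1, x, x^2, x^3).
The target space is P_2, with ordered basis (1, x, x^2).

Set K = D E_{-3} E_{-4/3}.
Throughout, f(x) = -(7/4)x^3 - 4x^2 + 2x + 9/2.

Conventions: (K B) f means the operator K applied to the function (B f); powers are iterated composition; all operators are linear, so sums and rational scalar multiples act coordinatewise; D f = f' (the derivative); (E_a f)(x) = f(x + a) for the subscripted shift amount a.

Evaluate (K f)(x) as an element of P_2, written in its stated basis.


E_{-4/3} f = -(7/4)x^3 + 3x^2 + (10/3)x - 61/54
E_{-3} E_{-4/3} f = -(7/4)x^3 + (75/4)x^2 - (743/12)x + 6817/108
D E_{-3} E_{-4/3} f = -(21/4)x^2 + (75/2)x - 743/12

g(x) = -(21/4)x^2 + (75/2)x - 743/12


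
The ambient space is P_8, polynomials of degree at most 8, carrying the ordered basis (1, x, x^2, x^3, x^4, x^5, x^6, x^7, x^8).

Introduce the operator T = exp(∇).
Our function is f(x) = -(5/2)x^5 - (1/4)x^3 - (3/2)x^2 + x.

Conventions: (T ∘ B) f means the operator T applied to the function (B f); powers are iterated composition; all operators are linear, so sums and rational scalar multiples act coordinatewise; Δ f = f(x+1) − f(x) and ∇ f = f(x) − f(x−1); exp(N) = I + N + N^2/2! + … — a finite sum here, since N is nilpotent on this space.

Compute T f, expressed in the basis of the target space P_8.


order-1 term: -(25/2)x^4 + 25x^3 - (103/4)x^2 + (41/4)x - 1/4
order-2 term: -25x^3 + 75x^2 - (353/4)x + 147/4
order-3 term: -25x^2 + 75x - 251/4
order-4 term: -(25/2)x + 25
order-5 term: -5/2
the series for exp(∇) f terminates at order 5
exp(∇) f = -(5/2)x^5 - (25/2)x^4 - (1/4)x^3 + (91/4)x^2 - (29/2)x - 15/4

the image equals g(x) = -(5/2)x^5 - (25/2)x^4 - (1/4)x^3 + (91/4)x^2 - (29/2)x - 15/4


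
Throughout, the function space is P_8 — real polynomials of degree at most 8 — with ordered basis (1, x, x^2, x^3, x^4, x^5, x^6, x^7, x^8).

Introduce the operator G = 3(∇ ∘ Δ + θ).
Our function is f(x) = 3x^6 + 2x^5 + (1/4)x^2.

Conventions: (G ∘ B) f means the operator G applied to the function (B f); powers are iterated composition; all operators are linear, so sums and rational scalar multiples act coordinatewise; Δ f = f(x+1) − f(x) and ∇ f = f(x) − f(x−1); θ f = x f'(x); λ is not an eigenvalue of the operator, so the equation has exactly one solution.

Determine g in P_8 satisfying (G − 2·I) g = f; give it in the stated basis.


the result is g(x) = (3/16)x^6 + (2/13)x^5 - (27/16)x^4 - (120/91)x^3 + (353/32)x^2 + (1740/91)x + 915/32

write g with unknown coordinates in the stated basis and equate coefficients in (G − 2·I) g = f
solving from the highest basis element down gives g = (3/16)x^6 + (2/13)x^5 - (27/16)x^4 - (120/91)x^3 + (353/32)x^2 + (1740/91)x + 915/32
check: G g = (27/8)x^6 + (30/13)x^5 - (27/8)x^4 - (240/91)x^3 + (357/16)x^2 + (3480/91)x + 915/16
so G g − 2·g = 3x^6 + 2x^5 + (1/4)x^2 = f ✓


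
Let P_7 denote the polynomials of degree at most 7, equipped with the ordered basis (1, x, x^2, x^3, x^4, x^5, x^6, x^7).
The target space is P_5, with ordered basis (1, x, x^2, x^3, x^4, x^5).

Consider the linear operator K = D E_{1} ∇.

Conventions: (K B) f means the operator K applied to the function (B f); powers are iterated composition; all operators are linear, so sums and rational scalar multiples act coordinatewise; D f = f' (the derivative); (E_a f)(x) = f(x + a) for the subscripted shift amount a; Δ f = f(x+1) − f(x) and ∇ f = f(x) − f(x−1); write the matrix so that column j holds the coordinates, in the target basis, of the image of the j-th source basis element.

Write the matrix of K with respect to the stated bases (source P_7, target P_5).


image of 1: 0
image of x: 0
image of x^2: 2
image of x^3: 6x + 3
image of x^4: 12x^2 + 12x + 4
image of x^5: 20x^3 + 30x^2 + 20x + 5
image of x^6: 30x^4 + 60x^3 + 60x^2 + 30x + 6
image of x^7: 42x^5 + 105x^4 + 140x^3 + 105x^2 + 42x + 7
each image's coordinates form column j of the matrix

the matrix is [[0, 0, 2, 3, 4, 5, 6, 7]; [0, 0, 0, 6, 12, 20, 30, 42]; [0, 0, 0, 0, 12, 30, 60, 105]; [0, 0, 0, 0, 0, 20, 60, 140]; [0, 0, 0, 0, 0, 0, 30, 105]; [0, 0, 0, 0, 0, 0, 0, 42]] (rows listed top to bottom)


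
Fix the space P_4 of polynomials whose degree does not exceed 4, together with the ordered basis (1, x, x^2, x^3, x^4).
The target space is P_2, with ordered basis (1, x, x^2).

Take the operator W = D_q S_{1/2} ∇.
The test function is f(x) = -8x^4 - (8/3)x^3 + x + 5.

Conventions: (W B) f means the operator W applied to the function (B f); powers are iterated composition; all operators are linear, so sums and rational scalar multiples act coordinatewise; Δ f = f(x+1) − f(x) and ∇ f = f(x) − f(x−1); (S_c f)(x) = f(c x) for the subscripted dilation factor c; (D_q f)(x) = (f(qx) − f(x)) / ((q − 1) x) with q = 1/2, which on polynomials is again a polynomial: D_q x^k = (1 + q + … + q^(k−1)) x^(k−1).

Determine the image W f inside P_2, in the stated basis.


g(x) = -7x^2 + 15x - 12

∇ f = -32x^3 + 40x^2 - 24x + 19/3
S_{1/2} ∇ f = -4x^3 + 10x^2 - 12x + 19/3
D_q S_{1/2} ∇ f = -7x^2 + 15x - 12


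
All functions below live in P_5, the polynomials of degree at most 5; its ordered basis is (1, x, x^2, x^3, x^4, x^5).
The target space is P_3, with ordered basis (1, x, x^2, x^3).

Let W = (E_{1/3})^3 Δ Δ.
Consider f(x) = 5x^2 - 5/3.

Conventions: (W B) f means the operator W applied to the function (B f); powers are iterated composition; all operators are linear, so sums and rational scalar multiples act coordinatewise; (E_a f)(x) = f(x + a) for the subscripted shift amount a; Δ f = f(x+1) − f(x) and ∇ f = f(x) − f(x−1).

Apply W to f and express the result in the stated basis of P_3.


g(x) = 10

Δ f = 10x + 5
Δ Δ f = 10
E_{1/3} (Δ Δ) f = 10
E_{1/3} E_{1/3} (Δ Δ) f = 10
E_{1/3} E_{1/3} E_{1/3} (Δ Δ) f = 10


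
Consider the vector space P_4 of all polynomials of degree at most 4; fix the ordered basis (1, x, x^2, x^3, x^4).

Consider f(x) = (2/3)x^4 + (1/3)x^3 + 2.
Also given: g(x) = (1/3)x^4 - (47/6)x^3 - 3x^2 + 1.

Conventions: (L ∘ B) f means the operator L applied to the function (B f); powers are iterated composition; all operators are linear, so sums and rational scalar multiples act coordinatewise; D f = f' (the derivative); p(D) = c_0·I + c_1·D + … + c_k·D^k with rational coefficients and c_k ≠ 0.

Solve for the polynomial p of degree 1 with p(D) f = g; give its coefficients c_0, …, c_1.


D^0 f = (2/3)x^4 + (1/3)x^3 + 2
D^1 f = (8/3)x^3 + x^2
matching coefficients of g against c_0 f + c_1 Df + … from the top degree down determines the c_i
solution: c_0 = 1/2, c_1 = -3

c_0 = 1/2, c_1 = -3


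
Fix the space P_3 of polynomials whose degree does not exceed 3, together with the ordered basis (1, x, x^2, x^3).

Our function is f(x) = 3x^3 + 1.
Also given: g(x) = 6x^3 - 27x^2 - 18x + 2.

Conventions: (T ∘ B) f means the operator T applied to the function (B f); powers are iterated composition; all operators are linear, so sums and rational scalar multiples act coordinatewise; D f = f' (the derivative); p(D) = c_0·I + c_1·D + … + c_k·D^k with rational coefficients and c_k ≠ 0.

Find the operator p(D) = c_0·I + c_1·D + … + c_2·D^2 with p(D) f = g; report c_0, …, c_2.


D^0 f = 3x^3 + 1
D^1 f = 9x^2
D^2 f = 18x
matching coefficients of g against c_0 f + c_1 Df + … from the top degree down determines the c_i
solution: c_0 = 2, c_1 = -3, c_2 = -1

c_0 = 2, c_1 = -3, c_2 = -1


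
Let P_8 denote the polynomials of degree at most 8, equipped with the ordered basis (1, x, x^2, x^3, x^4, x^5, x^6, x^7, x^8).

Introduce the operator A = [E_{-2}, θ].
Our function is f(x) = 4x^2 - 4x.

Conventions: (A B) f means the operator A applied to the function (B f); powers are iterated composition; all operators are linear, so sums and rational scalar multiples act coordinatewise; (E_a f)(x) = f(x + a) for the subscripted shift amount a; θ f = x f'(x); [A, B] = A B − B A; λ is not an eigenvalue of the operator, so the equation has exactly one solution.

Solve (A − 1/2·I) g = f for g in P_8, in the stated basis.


write g with unknown coordinates in the stated basis and equate coefficients in (A − 1/2·I) g = f
solving from the highest basis element down gives g = -8x^2 + 72x - 416
check: A g = 32x - 208
so A g − 1/2·g = 4x^2 - 4x = f ✓

g(x) = -8x^2 + 72x - 416


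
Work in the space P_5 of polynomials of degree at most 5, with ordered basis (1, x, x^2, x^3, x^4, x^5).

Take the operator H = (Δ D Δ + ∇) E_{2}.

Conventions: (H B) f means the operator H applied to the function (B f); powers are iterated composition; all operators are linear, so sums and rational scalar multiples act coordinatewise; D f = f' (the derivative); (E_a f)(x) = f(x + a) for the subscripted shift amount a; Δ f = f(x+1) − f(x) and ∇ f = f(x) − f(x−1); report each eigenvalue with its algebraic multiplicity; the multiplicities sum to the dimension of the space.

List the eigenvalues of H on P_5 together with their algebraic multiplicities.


λ = 0 (multiplicity 6)

image of 1: 0
image of x: 1
image of x^2: 2x + 3
image of x^3: 3x^2 + 9x + 13
image of x^4: 4x^3 + 18x^2 + 52x + 87
image of x^5: 5x^4 + 30x^3 + 130x^2 + 435x + 581
the matrix is upper triangular; its diagonal is (0, 0, 0, 0, 0, 0)
for a triangular matrix the eigenvalues are the diagonal entries, with algebraic multiplicity their repetition count


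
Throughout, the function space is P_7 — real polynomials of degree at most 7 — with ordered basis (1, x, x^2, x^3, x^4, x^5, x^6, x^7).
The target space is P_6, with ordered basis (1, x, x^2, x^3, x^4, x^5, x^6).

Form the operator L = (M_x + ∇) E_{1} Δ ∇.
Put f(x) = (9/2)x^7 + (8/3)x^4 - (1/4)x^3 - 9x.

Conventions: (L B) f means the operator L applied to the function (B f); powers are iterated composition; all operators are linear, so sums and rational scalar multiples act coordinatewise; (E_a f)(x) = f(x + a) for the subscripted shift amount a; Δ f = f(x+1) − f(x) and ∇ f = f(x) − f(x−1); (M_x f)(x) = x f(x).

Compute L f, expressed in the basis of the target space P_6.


the result is g(x) = 189x^6 + 945x^5 + 3150x^4 + 4757x^3 + (9701/2)x^2 + (15341/6)x + 1195/2

∇ f = (63/2)x^6 - (189/2)x^5 + (315/2)x^4 - (881/6)x^3 + (311/4)x^2 - (241/12)x - 89/12
Δ ∇ f = 189x^5 + 315x^3 + 32x^2 + (123/2)x + 16/3
E_{1} Δ ∇ f = 189x^5 + 945x^4 + 2205x^3 + 2867x^2 + (4031/2)x + 3617/6
M_x (E_{1} Δ ∇) f = 189x^6 + 945x^5 + 2205x^4 + 2867x^3 + (4031/2)x^2 + (3617/6)x
∇ (E_{1} Δ ∇) f = 945x^4 + 1890x^3 + 2835x^2 + 1954x + 1195/2
(M_x + ∇) (E_{1} Δ ∇) f = 189x^6 + 945x^5 + 3150x^4 + 4757x^3 + (9701/2)x^2 + (15341/6)x + 1195/2


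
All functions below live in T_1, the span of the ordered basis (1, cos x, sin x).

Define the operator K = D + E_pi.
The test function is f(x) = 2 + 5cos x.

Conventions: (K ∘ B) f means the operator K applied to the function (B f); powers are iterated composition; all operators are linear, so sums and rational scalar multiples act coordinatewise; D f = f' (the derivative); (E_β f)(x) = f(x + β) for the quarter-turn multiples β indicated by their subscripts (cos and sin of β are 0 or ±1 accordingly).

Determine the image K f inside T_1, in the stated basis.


D f = -5sin x
E_pi f = 2 - 5cos x
(D + E_pi) f = 2 - 5cos x - 5sin x

the image equals g(x) = 2 - 5cos x - 5sin x


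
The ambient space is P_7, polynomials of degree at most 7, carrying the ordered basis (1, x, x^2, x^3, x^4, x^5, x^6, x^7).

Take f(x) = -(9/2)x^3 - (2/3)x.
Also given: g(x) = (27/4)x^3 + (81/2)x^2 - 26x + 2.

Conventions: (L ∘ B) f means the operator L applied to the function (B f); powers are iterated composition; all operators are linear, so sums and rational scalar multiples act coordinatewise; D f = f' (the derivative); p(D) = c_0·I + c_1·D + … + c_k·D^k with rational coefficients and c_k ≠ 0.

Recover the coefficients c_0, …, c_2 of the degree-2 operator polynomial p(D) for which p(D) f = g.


D^0 f = -(9/2)x^3 - (2/3)x
D^1 f = -(27/2)x^2 - 2/3
D^2 f = -27x
matching coefficients of g against c_0 f + c_1 Df + … from the top degree down determines the c_i
solution: c_0 = -3/2, c_1 = -3, c_2 = 1

p(D) = -(3/2)·I − 3·D + D^2, i.e. c_0 = -3/2, c_1 = -3, c_2 = 1


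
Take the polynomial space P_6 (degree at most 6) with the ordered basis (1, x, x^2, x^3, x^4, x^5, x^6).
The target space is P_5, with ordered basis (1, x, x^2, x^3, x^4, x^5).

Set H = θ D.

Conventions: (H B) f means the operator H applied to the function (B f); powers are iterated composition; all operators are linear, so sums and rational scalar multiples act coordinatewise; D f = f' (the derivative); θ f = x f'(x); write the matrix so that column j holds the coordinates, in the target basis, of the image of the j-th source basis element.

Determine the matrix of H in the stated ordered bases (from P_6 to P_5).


image of 1: 0
image of x: 0
image of x^2: 2x
image of x^3: 6x^2
image of x^4: 12x^3
image of x^5: 20x^4
image of x^6: 30x^5
each image's coordinates form column j of the matrix

the matrix is [[0, 0, 0, 0, 0, 0, 0]; [0, 0, 2, 0, 0, 0, 0]; [0, 0, 0, 6, 0, 0, 0]; [0, 0, 0, 0, 12, 0, 0]; [0, 0, 0, 0, 0, 20, 0]; [0, 0, 0, 0, 0, 0, 30]] (rows listed top to bottom)


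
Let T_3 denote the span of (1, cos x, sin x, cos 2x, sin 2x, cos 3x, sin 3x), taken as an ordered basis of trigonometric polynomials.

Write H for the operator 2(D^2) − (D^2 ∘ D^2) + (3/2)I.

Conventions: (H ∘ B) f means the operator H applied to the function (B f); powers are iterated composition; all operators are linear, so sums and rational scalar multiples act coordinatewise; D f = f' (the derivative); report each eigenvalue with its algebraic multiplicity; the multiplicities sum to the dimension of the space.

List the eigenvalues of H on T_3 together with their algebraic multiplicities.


image of 1: 3/2
image of cos x: -(3/2)cos x
image of sin x: -(3/2)sin x
image of cos 2x: -(45/2)cos 2x
image of sin 2x: -(45/2)sin 2x
image of cos 3x: -(195/2)cos 3x
image of sin 3x: -(195/2)sin 3x
the matrix is diagonal; its diagonal is (3/2, -3/2, -3/2, -45/2, -45/2, -195/2, -195/2)
for a triangular matrix the eigenvalues are the diagonal entries, with algebraic multiplicity their repetition count

λ = -195/2 (multiplicity 2), λ = -45/2 (multiplicity 2), λ = -3/2 (multiplicity 2), λ = 3/2 (multiplicity 1)


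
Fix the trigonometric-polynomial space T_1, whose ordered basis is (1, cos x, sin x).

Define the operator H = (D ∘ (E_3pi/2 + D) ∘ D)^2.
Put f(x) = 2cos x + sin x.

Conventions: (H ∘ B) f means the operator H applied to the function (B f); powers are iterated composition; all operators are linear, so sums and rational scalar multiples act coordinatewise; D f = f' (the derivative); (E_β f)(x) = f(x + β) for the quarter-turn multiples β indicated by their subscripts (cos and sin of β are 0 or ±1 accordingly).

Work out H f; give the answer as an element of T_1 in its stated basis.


D f = cos x - 2sin x
E_3pi/2 D f = 2cos x + sin x
D D f = -2cos x - sin x
(E_3pi/2 + D) D f = 0
D (E_3pi/2 + D) D f = 0
D (D ∘ (E_3pi/2 + D) ∘ D) f = 0
E_3pi/2 D (D ∘ (E_3pi/2 + D) ∘ D) f = 0
D D (D ∘ (E_3pi/2 + D) ∘ D) f = 0
(E_3pi/2 + D) D (D ∘ (E_3pi/2 + D) ∘ D) f = 0
D (E_3pi/2 + D) D (D ∘ (E_3pi/2 + D) ∘ D) f = 0

g(x) = 0


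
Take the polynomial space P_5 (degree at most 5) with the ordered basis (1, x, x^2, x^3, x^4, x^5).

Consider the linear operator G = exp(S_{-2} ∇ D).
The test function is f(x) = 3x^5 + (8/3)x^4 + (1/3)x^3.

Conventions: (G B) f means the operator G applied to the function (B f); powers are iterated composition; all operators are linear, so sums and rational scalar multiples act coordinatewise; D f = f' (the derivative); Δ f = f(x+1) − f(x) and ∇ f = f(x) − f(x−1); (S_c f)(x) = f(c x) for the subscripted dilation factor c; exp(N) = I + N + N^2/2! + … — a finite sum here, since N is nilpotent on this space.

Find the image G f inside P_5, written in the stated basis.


order-1 term: -480x^3 - 232x^2 - 60x - 16/3
order-2 term: 2880x + 488
the series for exp(S_{-2} ∇ D) f terminates at order 2
exp(S_{-2} ∇ D) f = 3x^5 + (8/3)x^4 - (1439/3)x^3 - 232x^2 + 2820x + 1448/3

g(x) = 3x^5 + (8/3)x^4 - (1439/3)x^3 - 232x^2 + 2820x + 1448/3


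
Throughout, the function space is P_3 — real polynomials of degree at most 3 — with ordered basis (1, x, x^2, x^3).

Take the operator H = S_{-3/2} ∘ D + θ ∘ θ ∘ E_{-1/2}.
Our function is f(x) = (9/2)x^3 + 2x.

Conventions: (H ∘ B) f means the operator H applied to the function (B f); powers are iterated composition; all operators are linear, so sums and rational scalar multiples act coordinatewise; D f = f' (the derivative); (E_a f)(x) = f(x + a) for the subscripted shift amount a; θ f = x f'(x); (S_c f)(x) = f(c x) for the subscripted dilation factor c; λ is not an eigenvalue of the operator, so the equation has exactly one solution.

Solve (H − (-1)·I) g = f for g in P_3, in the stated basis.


write g with unknown coordinates in the stated basis and equate coefficients in (H − (-1)·I) g = f
solving from the highest basis element down gives g = (9/20)x^3 - (27/400)x^2 + (557/800)x - 557/800
check: H g = (81/20)x^3 + (27/400)x^2 + (1043/800)x + 557/800
so H g − (-1)·g = (9/2)x^3 + 2x = f ✓

the image equals g(x) = (9/20)x^3 - (27/400)x^2 + (557/800)x - 557/800


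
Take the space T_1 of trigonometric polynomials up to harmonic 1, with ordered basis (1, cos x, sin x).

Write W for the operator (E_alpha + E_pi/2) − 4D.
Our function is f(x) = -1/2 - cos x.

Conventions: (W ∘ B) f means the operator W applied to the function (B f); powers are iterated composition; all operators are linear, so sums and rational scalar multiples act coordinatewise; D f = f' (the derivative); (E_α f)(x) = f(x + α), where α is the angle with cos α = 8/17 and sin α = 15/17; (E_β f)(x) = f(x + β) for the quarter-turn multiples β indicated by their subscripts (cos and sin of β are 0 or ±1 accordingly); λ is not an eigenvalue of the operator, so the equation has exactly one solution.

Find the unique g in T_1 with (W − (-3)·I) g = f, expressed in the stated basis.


the image equals g(x) = -1/10 - (59/281)cos x + (36/281)sin x

write g with unknown coordinates in the stated basis and equate coefficients in (W − (-3)·I) g = f
solving from the highest basis element down gives g = -1/10 - (59/281)cos x + (36/281)sin x
check: W g = -1/5 - (104/281)cos x - (108/281)sin x
so W g − (-3)·g = -1/2 - cos x = f ✓


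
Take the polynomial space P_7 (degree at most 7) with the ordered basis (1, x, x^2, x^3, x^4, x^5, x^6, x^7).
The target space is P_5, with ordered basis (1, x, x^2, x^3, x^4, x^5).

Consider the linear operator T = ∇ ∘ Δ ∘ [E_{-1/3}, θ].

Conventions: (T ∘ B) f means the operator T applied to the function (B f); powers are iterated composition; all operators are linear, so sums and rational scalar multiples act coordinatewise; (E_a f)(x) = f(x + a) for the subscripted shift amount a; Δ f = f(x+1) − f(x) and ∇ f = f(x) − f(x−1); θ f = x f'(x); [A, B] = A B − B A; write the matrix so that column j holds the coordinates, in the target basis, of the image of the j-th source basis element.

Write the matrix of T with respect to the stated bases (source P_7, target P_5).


the matrix is [[0, 0, 0, -2, 8/3, -50/9, 220/27, -1078/81]; [0, 0, 0, 0, -8, 40/3, -100/3, 1540/27]; [0, 0, 0, 0, 0, -20, 40, -350/3]; [0, 0, 0, 0, 0, 0, -40, 280/3]; [0, 0, 0, 0, 0, 0, 0, -70]; [0, 0, 0, 0, 0, 0, 0, 0]] (rows listed top to bottom)

image of 1: 0
image of x: 0
image of x^2: 0
image of x^3: -2
image of x^4: -8x + 8/3
image of x^5: -20x^2 + (40/3)x - 50/9
image of x^6: -40x^3 + 40x^2 - (100/3)x + 220/27
image of x^7: -70x^4 + (280/3)x^3 - (350/3)x^2 + (1540/27)x - 1078/81
each image's coordinates form column j of the matrix


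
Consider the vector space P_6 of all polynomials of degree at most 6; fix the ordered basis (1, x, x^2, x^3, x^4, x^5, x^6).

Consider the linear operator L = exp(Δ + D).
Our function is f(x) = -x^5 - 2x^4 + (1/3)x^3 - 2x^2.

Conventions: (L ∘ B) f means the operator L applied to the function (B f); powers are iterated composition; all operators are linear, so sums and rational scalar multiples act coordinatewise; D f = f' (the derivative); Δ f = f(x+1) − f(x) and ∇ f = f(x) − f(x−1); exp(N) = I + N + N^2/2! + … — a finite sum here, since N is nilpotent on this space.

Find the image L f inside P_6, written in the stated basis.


the image equals g(x) = -x^5 - 12x^4 - (197/3)x^3 - 210x^2 - 383x - 312

order-1 term: -10x^4 - 26x^3 - 20x^2 - 20x - 14/3
order-2 term: -40x^3 - 108x^2 - 99x - 48
order-3 term: -80x^2 - 184x - 346/3
order-4 term: -80x - 112
order-5 term: -32
the series for exp(Δ + D) f terminates at order 5
exp(Δ + D) f = -x^5 - 12x^4 - (197/3)x^3 - 210x^2 - 383x - 312


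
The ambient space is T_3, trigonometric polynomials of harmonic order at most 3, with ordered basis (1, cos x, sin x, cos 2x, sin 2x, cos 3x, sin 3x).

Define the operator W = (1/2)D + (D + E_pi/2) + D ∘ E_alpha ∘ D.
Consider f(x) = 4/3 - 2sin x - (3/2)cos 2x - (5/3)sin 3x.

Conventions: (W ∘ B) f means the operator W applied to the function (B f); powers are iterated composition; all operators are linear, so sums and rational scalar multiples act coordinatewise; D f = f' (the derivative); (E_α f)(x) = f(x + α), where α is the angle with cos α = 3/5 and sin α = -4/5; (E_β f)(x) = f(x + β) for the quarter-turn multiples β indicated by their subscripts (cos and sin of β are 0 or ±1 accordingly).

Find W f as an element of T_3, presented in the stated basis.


g(x) = 4/3 - (33/5)cos x + (6/5)sin x - (9/50)cos 2x + (513/50)sin 2x - (1667/150)cos 3x - (351/25)sin 3x

D f = -2cos x + 3sin 2x - 5cos 3x
((1/2)D) f = -cos x + (3/2)sin 2x - (5/2)cos 3x
D f = -2cos x + 3sin 2x - 5cos 3x
E_pi/2 f = 4/3 - 2cos x + (3/2)cos 2x + (5/3)cos 3x
(D + E_pi/2) f = 4/3 - 4cos x + (3/2)cos 2x + 3sin 2x - (10/3)cos 3x
D f = -2cos x + 3sin 2x - 5cos 3x
E_alpha D f = -(6/5)cos x - (8/5)sin x - (72/25)cos 2x - (21/25)sin 2x + (117/25)cos 3x - (44/25)sin 3x
D E_alpha D f = -(8/5)cos x + (6/5)sin x - (42/25)cos 2x + (144/25)sin 2x - (132/25)cos 3x - (351/25)sin 3x
((1/2)D + (D + E_pi/2) + D ∘ E_alpha ∘ D) f = 4/3 - (33/5)cos x + (6/5)sin x - (9/50)cos 2x + (513/50)sin 2x - (1667/150)cos 3x - (351/25)sin 3x


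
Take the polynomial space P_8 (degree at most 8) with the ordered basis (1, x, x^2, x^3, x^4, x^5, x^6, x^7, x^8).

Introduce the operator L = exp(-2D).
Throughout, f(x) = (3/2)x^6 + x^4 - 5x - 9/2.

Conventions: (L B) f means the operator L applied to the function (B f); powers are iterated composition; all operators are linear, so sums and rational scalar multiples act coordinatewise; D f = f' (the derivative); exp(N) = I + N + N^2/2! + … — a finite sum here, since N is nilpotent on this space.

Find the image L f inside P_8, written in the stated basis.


the result is g(x) = (3/2)x^6 - 18x^5 + 91x^4 - 248x^3 + 384x^2 - 325x + 235/2

order-1 term: -18x^5 - 8x^3 + 10
order-2 term: 90x^4 + 24x^2
order-3 term: -240x^3 - 32x
order-4 term: 360x^2 + 16
order-5 term: -288x
order-6 term: 96
the series for exp(-2D) f terminates at order 6
exp(-2D) f = (3/2)x^6 - 18x^5 + 91x^4 - 248x^3 + 384x^2 - 325x + 235/2


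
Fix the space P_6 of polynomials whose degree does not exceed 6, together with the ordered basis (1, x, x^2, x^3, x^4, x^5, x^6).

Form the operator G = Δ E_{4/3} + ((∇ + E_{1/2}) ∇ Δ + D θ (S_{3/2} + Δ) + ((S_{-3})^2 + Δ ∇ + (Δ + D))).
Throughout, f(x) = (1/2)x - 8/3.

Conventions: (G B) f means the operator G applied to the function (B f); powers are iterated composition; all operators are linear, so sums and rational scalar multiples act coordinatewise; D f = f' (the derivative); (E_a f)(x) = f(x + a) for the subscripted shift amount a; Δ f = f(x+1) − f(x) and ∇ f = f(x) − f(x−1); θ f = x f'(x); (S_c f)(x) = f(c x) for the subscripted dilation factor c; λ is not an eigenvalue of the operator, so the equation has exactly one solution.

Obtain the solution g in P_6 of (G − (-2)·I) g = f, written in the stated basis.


the result is g(x) = (1/22)x - 379/396

write g with unknown coordinates in the stated basis and equate coefficients in (G − (-2)·I) g = f
solving from the highest basis element down gives g = (1/22)x - 379/396
check: G g = (9/22)x - 149/198
so G g − (-2)·g = (1/2)x - 8/3 = f ✓


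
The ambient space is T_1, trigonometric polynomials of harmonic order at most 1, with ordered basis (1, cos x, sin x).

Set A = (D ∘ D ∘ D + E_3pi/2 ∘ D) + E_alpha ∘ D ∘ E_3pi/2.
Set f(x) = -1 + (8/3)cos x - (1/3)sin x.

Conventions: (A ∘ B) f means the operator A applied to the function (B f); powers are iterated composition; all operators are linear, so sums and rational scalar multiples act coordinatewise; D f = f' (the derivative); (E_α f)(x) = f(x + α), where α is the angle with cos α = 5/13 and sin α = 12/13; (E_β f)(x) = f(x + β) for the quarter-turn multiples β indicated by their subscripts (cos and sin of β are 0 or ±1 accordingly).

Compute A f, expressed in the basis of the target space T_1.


D f = -(1/3)cos x - (8/3)sin x
D D f = -(8/3)cos x + (1/3)sin x
D D D f = (1/3)cos x + (8/3)sin x
D f = -(1/3)cos x - (8/3)sin x
E_3pi/2 D f = (8/3)cos x - (1/3)sin x
(D ∘ D ∘ D + E_3pi/2 ∘ D) f = 3cos x + (7/3)sin x
E_3pi/2 f = -1 + (1/3)cos x + (8/3)sin x
D E_3pi/2 f = (8/3)cos x - (1/3)sin x
E_alpha D E_3pi/2 f = (28/39)cos x - (101/39)sin x
((D ∘ D ∘ D + E_3pi/2 ∘ D) + E_alpha ∘ D ∘ E_3pi/2) f = (145/39)cos x - (10/39)sin x

the result is g(x) = (145/39)cos x - (10/39)sin x


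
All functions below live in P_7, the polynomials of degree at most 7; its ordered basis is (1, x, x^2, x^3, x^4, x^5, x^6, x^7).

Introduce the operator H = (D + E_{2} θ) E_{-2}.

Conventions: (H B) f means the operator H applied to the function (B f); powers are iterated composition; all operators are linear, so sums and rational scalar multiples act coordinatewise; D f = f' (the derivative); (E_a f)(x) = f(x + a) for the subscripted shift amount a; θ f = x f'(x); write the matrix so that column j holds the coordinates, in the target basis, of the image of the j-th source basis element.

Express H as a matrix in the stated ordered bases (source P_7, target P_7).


the matrix is [[0, 3, -4, 12, -32, 80, -192, 448]; [0, 1, 6, -12, 48, -160, 480, -1344]; [0, 0, 2, 9, -24, 120, -480, 1680]; [0, 0, 0, 3, 12, -40, 240, -1120]; [0, 0, 0, 0, 4, 15, -60, 420]; [0, 0, 0, 0, 0, 5, 18, -84]; [0, 0, 0, 0, 0, 0, 6, 21]; [0, 0, 0, 0, 0, 0, 0, 7]] (rows listed top to bottom)

image of 1: 0
image of x: x + 3
image of x^2: 2x^2 + 6x - 4
image of x^3: 3x^3 + 9x^2 - 12x + 12
image of x^4: 4x^4 + 12x^3 - 24x^2 + 48x - 32
image of x^5: 5x^5 + 15x^4 - 40x^3 + 120x^2 - 160x + 80
image of x^6: 6x^6 + 18x^5 - 60x^4 + 240x^3 - 480x^2 + 480x - 192
image of x^7: 7x^7 + 21x^6 - 84x^5 + 420x^4 - 1120x^3 + 1680x^2 - 1344x + 448
each image's coordinates form column j of the matrix


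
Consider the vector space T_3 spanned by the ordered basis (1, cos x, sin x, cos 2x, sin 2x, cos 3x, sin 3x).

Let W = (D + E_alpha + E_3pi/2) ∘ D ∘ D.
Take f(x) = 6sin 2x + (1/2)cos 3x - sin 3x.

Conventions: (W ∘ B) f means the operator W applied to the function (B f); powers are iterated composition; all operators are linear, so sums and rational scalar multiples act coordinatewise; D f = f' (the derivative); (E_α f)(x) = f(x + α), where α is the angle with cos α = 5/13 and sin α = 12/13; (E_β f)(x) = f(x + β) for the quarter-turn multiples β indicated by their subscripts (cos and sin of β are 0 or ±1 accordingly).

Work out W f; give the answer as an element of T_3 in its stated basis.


D f = 12cos 2x - 3cos 3x - (3/2)sin 3x
D D f = -24sin 2x - (9/2)cos 3x + 9sin 3x
D D D f = -48cos 2x + 27cos 3x + (27/2)sin 3x
E_alpha D D f = -(2880/169)cos 2x + (2856/169)sin 2x + (3411/4394)cos 3x - (22041/2197)sin 3x
E_3pi/2 D D f = 24sin 2x + 9cos 3x + (9/2)sin 3x
(D + E_alpha + E_3pi/2) D D f = -(10992/169)cos 2x + (6912/169)sin 2x + (161595/4394)cos 3x + (17505/2197)sin 3x

g(x) = -(10992/169)cos 2x + (6912/169)sin 2x + (161595/4394)cos 3x + (17505/2197)sin 3x


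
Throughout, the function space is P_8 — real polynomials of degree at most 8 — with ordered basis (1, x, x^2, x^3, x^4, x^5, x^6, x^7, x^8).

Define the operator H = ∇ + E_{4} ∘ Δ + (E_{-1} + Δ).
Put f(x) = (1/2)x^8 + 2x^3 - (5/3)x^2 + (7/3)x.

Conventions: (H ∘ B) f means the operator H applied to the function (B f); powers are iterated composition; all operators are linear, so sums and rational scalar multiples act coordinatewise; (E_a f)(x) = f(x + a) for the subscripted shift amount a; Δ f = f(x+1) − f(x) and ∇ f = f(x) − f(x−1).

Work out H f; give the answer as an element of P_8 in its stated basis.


∇ f = 4x^7 - 14x^6 + 28x^5 - 35x^4 + 28x^3 - 8x^2 - (16/3)x + 11/2
Δ f = 4x^7 + 14x^6 + 28x^5 + 35x^4 + 28x^3 + 20x^2 + (20/3)x + 19/6
E_{4} Δ f = 4x^7 + 126x^6 + 1708x^5 + 12915x^4 + 58828x^3 + 161412x^2 + (741044/3)x + 975923/6
E_{-1} f = (1/2)x^8 - 4x^7 + 14x^6 - 28x^5 + 35x^4 - 26x^3 + (19/3)x^2 + (23/3)x - 11/2
Δ f = 4x^7 + 14x^6 + 28x^5 + 35x^4 + 28x^3 + 20x^2 + (20/3)x + 19/6
(E_{-1} + Δ) f = (1/2)x^8 + 28x^6 + 70x^4 + 2x^3 + (79/3)x^2 + (43/3)x - 7/3
(∇ + E_{4} ∘ Δ + (E_{-1} + Δ)) f = (1/2)x^8 + 8x^7 + 140x^6 + 1736x^5 + 12950x^4 + 58858x^3 + (484291/3)x^2 + (741071/3)x + 162657

the image equals g(x) = (1/2)x^8 + 8x^7 + 140x^6 + 1736x^5 + 12950x^4 + 58858x^3 + (484291/3)x^2 + (741071/3)x + 162657


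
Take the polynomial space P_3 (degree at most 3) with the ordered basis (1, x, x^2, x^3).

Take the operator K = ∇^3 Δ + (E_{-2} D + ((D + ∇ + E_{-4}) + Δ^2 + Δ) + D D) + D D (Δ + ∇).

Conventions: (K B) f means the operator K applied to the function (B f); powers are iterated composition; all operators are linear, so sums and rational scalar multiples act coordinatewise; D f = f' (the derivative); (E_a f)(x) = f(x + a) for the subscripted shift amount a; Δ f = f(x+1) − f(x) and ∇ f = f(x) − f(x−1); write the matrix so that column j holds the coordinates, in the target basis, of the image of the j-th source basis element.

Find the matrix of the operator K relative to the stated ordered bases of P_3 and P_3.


the matrix is [[1, 0, 16, -32]; [0, 1, 0, 48]; [0, 0, 1, 0]; [0, 0, 0, 1]] (rows listed top to bottom)

image of 1: 1
image of x: x
image of x^2: x^2 + 16
image of x^3: x^3 + 48x - 32
each image's coordinates form column j of the matrix
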